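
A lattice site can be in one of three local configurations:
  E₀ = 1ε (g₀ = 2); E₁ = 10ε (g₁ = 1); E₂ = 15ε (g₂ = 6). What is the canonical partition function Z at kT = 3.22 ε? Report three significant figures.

Z = 1.57

Eᵢ/kT = 0.31056, 3.1056, 4.6584.
Z = Σ gᵢe^(−Eᵢ/kT) = 2·e^(−0.31056) + 1·e^(−3.1056) + 6·e^(−4.6584) = 1.4661 + 0.044798 + 0.056890 = 1.5678.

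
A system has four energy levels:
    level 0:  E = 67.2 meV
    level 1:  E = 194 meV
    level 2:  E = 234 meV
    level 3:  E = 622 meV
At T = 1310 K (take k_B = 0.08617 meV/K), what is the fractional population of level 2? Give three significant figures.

0.146

k_BT = 0.08617 × 1310 K = 112.88 meV.
Eᵢ/kT = 0.59532, 1.7186, 2.0730, 5.5103.
Z = Σ e^(−Eᵢ/kT) = e^(−0.59532) + e^(−1.7186) + e^(−2.0730) + e^(−5.5103) = 0.55139 + 0.17932 + 0.12581 + 0.0040449 = 0.86056.
P₂ = e^(−E₂/kT) / Z = 0.12581/0.86056 = 0.146.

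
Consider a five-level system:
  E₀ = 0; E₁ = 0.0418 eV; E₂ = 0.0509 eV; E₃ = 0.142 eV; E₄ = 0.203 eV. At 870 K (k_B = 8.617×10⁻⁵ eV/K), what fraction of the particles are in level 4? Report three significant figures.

0.0290

k_BT = 8.617×10⁻⁵ × 870 K = 0.074968 eV.
Eᵢ/kT = 0, 0.55757, 0.67896, 1.8941, 2.7078.
Z = Σ e^(−Eᵢ/kT) = e^(−0) + e^(−0.55757) + e^(−0.67896) + e^(−1.8941) + e^(−2.7078) = 1.0000 + 0.57260 + 0.50714 + 0.15045 + 0.066683 = 2.2969.
P₄ = e^(−E₄/kT) / Z = 0.066683/2.2969 = 0.0290.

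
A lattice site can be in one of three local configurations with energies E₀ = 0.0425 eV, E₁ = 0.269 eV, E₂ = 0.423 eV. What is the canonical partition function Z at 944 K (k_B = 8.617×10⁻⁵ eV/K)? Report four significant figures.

Z = 0.6352

k_BT = 8.617×10⁻⁵ × 944 K = 0.0813445 eV.
Eᵢ/kT = 0.522469, 3.30692, 5.20011.
Z = Σ e^(−Eᵢ/kT) = e^(−0.522469) + e^(−3.30692) + e^(−5.20011) = 0.593054 + 0.0366288 + 0.00551596 = 0.635199.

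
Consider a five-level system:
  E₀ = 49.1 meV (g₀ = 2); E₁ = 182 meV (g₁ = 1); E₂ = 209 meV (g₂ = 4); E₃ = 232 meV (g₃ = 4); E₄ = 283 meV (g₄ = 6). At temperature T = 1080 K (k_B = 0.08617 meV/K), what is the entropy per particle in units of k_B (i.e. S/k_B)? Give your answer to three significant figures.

2.36

k_BT = 0.08617 × 1080 K = 93.064 meV.
Eᵢ/kT = 0.52759, 1.9556, 2.2458, 2.4929, 3.0409.
Z = Σ gᵢe^(−Eᵢ/kT) = 2·e^(−0.52759) + 1·e^(−1.9556) + 4·e^(−2.2458) + 4·e^(−2.4929) + 6·e^(−3.0409) = 1.1801 + 0.14148 + 0.42337 + 0.33068 + 0.28675 = 2.3624.
⟨E⟩ = Σ EᵢPᵢ = 139.71 meV.
S/k_B = ln Z + ⟨E⟩/kT = ln(2.3624) + 139.71/93.064 = 0.85968 + 1.5012 = 2.36.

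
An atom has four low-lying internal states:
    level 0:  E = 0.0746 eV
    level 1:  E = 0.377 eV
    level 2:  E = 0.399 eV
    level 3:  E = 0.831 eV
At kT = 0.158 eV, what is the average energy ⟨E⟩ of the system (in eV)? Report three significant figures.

Eᵢ/kT = 0.47215, 2.3861, 2.5253, 5.2595.
Z = Σ e^(−Eᵢ/kT) = e^(−0.47215) + e^(−2.3861) + e^(−2.5253) + e^(−5.2595) = 0.62366 + 0.091988 + 0.080034 + 0.0051979 = 0.80088.
⟨E⟩ = Σ Eᵢ e^(−Eᵢ/kT) / Z = (0.0746·0.62366 + 0.377·0.091988 + 0.399·0.080034 + 0.831·0.0051979) / 0.80088 = 0.147 eV.

0.147 eV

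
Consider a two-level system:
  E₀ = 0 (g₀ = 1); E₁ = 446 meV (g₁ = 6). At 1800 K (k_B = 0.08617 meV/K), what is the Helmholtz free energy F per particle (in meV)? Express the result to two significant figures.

-45 meV

k_BT = 0.08617 × 1800 K = 155.1 meV.
Eᵢ/kT = 0, 2.876.
Z = Σ gᵢe^(−Eᵢ/kT) = 1·e^(−0) + 6·e^(−2.876) = 1.000 + 0.3382 = 1.338.
F = −kT ln Z = −155.1 × ln(1.338) = −155.1 × 0.2912 = -45 meV.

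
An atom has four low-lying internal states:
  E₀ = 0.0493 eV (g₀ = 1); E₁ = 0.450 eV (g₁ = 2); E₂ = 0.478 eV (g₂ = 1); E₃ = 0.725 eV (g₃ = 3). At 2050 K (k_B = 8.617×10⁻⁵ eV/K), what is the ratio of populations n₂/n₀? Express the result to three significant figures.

0.0883

k_BT = 8.617×10⁻⁵ × 2050 K = 0.17665 eV.
n₂/n₀ = (g₂/g₀) exp[−(E₂−E₀)/kT] = (1/1) × exp(−(0.4287 eV)/(0.17665 eV)) = (1/1) × exp(-2.4268) = 0.0883.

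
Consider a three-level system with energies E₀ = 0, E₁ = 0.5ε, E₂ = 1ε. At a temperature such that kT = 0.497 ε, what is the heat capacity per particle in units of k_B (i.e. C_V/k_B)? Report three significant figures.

0.427

Eᵢ/kT = 0, 1.0060, 2.0121.
Z = Σ e^(−Eᵢ/kT) = e^(−0) + e^(−1.0060) + e^(−2.0121) = 1.0000 + 0.36568 + 0.13371 = 1.4994.
⟨E⟩ = 0.21112 ε, ⟨E²⟩ = 0.15015 ε².
C_V/k_B = (⟨E²⟩ − ⟨E⟩²)/(kT)² = (0.15015 − 0.044572)/0.24701 = 0.427.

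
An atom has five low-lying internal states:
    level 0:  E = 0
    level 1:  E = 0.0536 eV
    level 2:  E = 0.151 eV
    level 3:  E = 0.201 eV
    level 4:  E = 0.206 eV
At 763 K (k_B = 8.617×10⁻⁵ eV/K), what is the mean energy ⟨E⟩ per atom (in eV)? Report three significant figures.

k_BT = 8.617×10⁻⁵ × 763 K = 0.065748 eV.
Eᵢ/kT = 0, 0.81523, 2.2966, 3.0571, 3.1332.
Z = Σ e^(−Eᵢ/kT) = e^(−0) + e^(−0.81523) + e^(−2.2966) + e^(−3.0571) + e^(−3.1332) = 1.0000 + 0.44254 + 0.10060 + 0.047024 + 0.043578 = 1.6337.
⟨E⟩ = Σ Eᵢ e^(−Eᵢ/kT) / Z = (0·1.0000 + 0.0536·0.44254 + 0.151·0.10060 + 0.201·0.047024 + 0.206·0.043578) / 1.6337 = 0.0351 eV.

0.0351 eV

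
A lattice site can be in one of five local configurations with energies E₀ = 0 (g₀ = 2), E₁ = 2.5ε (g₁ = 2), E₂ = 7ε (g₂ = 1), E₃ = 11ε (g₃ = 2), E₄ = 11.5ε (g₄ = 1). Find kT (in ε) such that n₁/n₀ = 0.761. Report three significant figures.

9.15 ε

n₁/n₀ = (g₁/g₀) exp[−(E₁−E₀)/kT] = 0.761.
⇒ (E₁−E₀)/kT = ln((2/2)/0.761) = ln(1.3141) = 0.27315.
kT = 2.5ε / 0.27315 = 9.15 ε.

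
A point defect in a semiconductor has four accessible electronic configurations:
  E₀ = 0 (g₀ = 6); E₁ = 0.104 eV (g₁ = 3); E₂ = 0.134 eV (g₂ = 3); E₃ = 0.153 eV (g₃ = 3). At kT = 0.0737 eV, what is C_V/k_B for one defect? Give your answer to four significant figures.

Eᵢ/kT = 0, 1.41113, 1.81818, 2.07598.
Z = Σ gᵢe^(−Eᵢ/kT) = 6·e^(−0) + 3·e^(−1.41113) + 3·e^(−1.81818) + 3·e^(−2.07598) = 6.00000 + 0.731603 + 0.486963 + 0.376300 = 7.59487.
⟨E⟩ = 0.0261905 eV, ⟨E²⟩ = 0.00335302 eV².
C_V/k_B = (⟨E²⟩ − ⟨E⟩²)/(kT)² = (0.00335302 − 0.000685942)/0.00543169 = 0.4910.

0.4910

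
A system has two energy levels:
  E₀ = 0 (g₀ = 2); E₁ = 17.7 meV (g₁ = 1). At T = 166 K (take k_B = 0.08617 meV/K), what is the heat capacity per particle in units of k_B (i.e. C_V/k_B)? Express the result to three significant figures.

0.169

k_BT = 0.08617 × 166 K = 14.304 meV.
Eᵢ/kT = 0, 1.2374.
Z = Σ gᵢe^(−Eᵢ/kT) = 2·e^(−0) + 1·e^(−1.2374) = 2.0000 + 0.29014 = 2.2901.
⟨E⟩ = 2.2425 meV, ⟨E²⟩ = 39.692 meV².
C_V/k_B = (⟨E²⟩ − ⟨E⟩²)/(kT)² = (39.692 − 5.0288)/204.60 = 0.169.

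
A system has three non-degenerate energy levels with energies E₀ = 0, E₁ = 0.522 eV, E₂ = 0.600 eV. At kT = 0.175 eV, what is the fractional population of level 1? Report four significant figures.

0.04676

Eᵢ/kT = 0, 2.98286, 3.42857.
Z = Σ e^(−Eᵢ/kT) = e^(−0) + e^(−2.98286) + e^(−3.42857) = 1.00000 + 0.0506478 + 0.0324333 = 1.08308.
P₁ = e^(−E₁/kT) / Z = 0.0506478/1.08308 = 0.04676.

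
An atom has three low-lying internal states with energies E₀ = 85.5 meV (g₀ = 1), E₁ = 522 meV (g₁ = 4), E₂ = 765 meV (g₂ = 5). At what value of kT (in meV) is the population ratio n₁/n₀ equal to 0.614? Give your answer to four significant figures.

n₁/n₀ = (g₁/g₀) exp[−(E₁−E₀)/kT] = 0.614.
⇒ (E₁−E₀)/kT = ln((4/1)/0.614) = ln(6.51466) = 1.87406.
kT = 436.5 meV / 1.87406 = 232.9 meV.

232.9 meV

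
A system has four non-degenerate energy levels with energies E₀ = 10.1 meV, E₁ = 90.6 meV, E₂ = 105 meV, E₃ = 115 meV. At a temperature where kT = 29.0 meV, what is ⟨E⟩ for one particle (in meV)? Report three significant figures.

20.2 meV

Eᵢ/kT = 0.34828, 3.1241, 3.6207, 3.9655.
Z = Σ e^(−Eᵢ/kT) = e^(−0.34828) + e^(−3.1241) + e^(−3.6207) + e^(−3.9655) = 0.70590 + 0.043976 + 0.026764 + 0.018959 = 0.79560.
⟨E⟩ = Σ Eᵢ e^(−Eᵢ/kT) / Z = (10.1·0.70590 + 90.6·0.043976 + 105·0.026764 + 115·0.018959) / 0.79560 = 20.2 meV.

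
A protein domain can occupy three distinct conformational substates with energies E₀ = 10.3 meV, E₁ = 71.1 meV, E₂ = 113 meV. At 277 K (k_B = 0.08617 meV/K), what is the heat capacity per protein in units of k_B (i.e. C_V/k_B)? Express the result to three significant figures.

0.639

k_BT = 0.08617 × 277 K = 23.869 meV.
Eᵢ/kT = 0.43152, 2.9788, 4.7342.
Z = Σ e^(−Eᵢ/kT) = e^(−0.43152) + e^(−2.9788) + e^(−4.7342) = 0.64952 + 0.050854 + 0.0087895 = 0.70916.
⟨E⟩ = 15.933 meV, ⟨E²⟩ = 617.94 meV².
C_V/k_B = (⟨E²⟩ − ⟨E⟩²)/(kT)² = (617.94 − 253.86)/569.73 = 0.639.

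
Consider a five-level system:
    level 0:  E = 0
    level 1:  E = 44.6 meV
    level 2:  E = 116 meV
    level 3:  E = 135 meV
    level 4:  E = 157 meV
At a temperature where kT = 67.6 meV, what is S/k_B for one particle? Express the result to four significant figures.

1.253

Eᵢ/kT = 0, 0.659763, 1.71598, 1.99704, 2.32249.
Z = Σ e^(−Eᵢ/kT) = e^(−0) + e^(−0.659763) + e^(−1.71598) + e^(−1.99704) + e^(−2.32249) = 1.00000 + 0.516974 + 0.179787 + 0.135736 + 0.0980292 = 1.93053.
⟨E⟩ = Σ EᵢPᵢ = 40.2103 meV.
S/k_B = ln Z + ⟨E⟩/kT = ln(1.93053) + 40.2103/67.6 = 0.657795 + 0.594827 = 1.253.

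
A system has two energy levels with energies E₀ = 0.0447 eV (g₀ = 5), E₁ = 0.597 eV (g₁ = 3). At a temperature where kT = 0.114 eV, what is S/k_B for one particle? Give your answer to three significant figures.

1.64

Eᵢ/kT = 0.39211, 5.2368.
Z = Σ gᵢe^(−Eᵢ/kT) = 5·e^(−0.39211) + 3·e^(−5.2368) = 3.3781 + 0.015952 = 3.3941.
⟨E⟩ = Σ EᵢPᵢ = 0.047295 eV.
S/k_B = ln Z + ⟨E⟩/kT = ln(3.3941) + 0.047295/0.114 = 1.2220 + 0.41487 = 1.64.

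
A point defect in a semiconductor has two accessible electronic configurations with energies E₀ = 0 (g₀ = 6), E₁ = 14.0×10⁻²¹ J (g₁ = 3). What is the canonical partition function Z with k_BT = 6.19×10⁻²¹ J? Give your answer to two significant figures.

Eᵢ/kT = 0, 2.262.
Z = Σ gᵢe^(−Eᵢ/kT) = 6·e^(−0) + 3·e^(−2.262) = 6.000 + 0.3124 = 6.312.

Z = 6.3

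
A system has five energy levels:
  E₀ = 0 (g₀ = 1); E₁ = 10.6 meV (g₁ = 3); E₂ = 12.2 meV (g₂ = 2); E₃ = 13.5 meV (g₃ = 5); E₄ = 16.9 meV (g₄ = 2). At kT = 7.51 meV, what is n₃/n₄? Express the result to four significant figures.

n₃/n₄ = (g₃/g₄) exp[−(E₃−E₄)/kT] = (5/2) × exp(−(-3.4 meV)/(7.51 meV)) = (5/2) × exp(0.452730) = 3.931.

3.931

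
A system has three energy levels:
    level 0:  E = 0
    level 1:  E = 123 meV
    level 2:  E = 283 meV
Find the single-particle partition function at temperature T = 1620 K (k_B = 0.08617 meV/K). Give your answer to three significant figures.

k_BT = 0.08617 × 1620 K = 139.60 meV.
Eᵢ/kT = 0, 0.88109, 2.0272.
Z = Σ e^(−Eᵢ/kT) = e^(−0) + e^(−0.88109) + e^(−2.0272) = 1.0000 + 0.41433 + 0.13170 = 1.5460.

Z = 1.55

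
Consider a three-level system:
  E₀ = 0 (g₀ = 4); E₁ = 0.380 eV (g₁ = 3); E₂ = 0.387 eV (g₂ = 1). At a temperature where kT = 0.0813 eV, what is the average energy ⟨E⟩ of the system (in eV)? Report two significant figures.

0.0035 eV

Eᵢ/kT = 0, 4.674, 4.760.
Z = Σ gᵢe^(−Eᵢ/kT) = 4·e^(−0) + 3·e^(−4.674) + 1·e^(−4.760) = 4.000 + 0.02800 + 0.008566 = 4.037.
⟨E⟩ = Σ Eᵢ gᵢe^(−Eᵢ/kT) / Z = (0·4.000 + 0.380·0.02800 + 0.387·0.008566) / 4.037 = 0.0035 eV.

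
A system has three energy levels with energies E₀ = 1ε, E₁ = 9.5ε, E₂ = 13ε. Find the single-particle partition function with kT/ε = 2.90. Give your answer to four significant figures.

Eᵢ/kT = 0.344828, 3.27586, 4.48276.
Z = Σ e^(−Eᵢ/kT) = e^(−0.344828) + e^(−3.27586) + e^(−4.48276) = 0.708342 + 0.0377844 + 0.0113022 = 0.757429.

Z = 0.7574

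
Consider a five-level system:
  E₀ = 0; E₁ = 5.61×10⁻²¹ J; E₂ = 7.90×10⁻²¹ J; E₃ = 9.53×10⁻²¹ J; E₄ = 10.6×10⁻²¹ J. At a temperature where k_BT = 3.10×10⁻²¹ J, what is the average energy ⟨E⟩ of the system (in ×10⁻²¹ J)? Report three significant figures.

1.76 ×10⁻²¹ J

Eᵢ/kT = 0, 1.8097, 2.5484, 3.0742, 3.4194.
Z = Σ e^(−Eᵢ/kT) = e^(−0) + e^(−1.8097) + e^(−2.5484) + e^(−3.0742) + e^(−3.4194) = 1.0000 + 0.16370 + 0.078207 + 0.046227 + 0.032732 = 1.3209.
⟨E⟩ = Σ Eᵢ e^(−Eᵢ/kT) / Z = (0·1.0000 + 5.61·0.16370 + 7.90·0.078207 + 9.53·0.046227 + 10.6·0.032732) / 1.3209 = 1.76 ×10⁻²¹ J.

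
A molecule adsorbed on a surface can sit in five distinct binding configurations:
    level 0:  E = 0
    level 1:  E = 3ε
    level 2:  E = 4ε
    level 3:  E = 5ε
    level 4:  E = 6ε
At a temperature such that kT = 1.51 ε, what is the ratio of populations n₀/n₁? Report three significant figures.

n₀/n₁ = exp[−(E₀−E₁)/kT] = exp(−(-3ε)/(1.51ε)) = exp(1.9868) = 7.29.

7.29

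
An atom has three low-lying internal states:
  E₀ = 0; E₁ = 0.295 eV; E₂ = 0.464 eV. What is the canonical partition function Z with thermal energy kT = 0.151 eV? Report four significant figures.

Z = 1.188

Eᵢ/kT = 0, 1.95364, 3.07285.
Z = Σ e^(−Eᵢ/kT) = e^(−0) + e^(−1.95364) + e^(−3.07285) = 1.00000 + 0.141757 + 0.0462890 = 1.18805.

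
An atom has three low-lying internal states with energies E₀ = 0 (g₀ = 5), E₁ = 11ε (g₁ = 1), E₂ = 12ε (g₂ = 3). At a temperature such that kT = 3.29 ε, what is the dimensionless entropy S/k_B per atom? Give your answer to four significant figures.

Eᵢ/kT = 0, 3.34347, 3.64742.
Z = Σ gᵢe^(−Eᵢ/kT) = 5·e^(−0) + 1·e^(−3.34347) + 3·e^(−3.64742) = 5.00000 + 0.0353142 + 0.0781748 = 5.11349.
⟨E⟩ = Σ EᵢPᵢ = 0.259422 ε.
S/k_B = ln Z + ⟨E⟩/kT = ln(5.11349) + 0.259422/3.29 = 1.63188 + 0.0788517 = 1.711.

1.711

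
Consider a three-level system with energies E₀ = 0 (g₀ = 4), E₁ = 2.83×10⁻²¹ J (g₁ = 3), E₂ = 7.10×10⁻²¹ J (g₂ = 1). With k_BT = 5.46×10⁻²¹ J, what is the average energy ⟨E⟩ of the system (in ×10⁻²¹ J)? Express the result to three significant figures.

1.15 ×10⁻²¹ J

Eᵢ/kT = 0, 0.51832, 1.3004.
Z = Σ gᵢe^(−Eᵢ/kT) = 4·e^(−0) + 3·e^(−0.51832) + 1·e^(−1.3004) = 4.0000 + 1.7866 + 0.27242 = 6.0590.
⟨E⟩ = Σ Eᵢ gᵢe^(−Eᵢ/kT) / Z = (0·4.0000 + 2.83·1.7866 + 7.10·0.27242) / 6.0590 = 1.15 ×10⁻²¹ J.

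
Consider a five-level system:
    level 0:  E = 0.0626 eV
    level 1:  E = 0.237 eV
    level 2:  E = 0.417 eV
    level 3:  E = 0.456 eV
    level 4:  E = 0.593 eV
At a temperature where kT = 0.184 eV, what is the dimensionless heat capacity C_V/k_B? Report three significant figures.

0.722

Eᵢ/kT = 0.34022, 1.2880, 2.2663, 2.4783, 3.2228.
Z = Σ e^(−Eᵢ/kT) = e^(−0.34022) + e^(−1.2880) + e^(−2.2663) + e^(−2.4783) + e^(−3.2228) = 0.71161 + 0.27582 + 0.10370 + 0.083886 + 0.039843 = 1.2149.
⟨E⟩ = 0.17700 eV, ⟨E²⟩ = 0.055780 eV².
C_V/k_B = (⟨E²⟩ − ⟨E⟩²)/(kT)² = (0.055780 − 0.031329)/0.033856 = 0.722.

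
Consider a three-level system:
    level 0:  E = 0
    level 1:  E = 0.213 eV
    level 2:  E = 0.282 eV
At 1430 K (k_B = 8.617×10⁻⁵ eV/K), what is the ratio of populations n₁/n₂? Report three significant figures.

k_BT = 8.617×10⁻⁵ × 1430 K = 0.12322 eV.
n₁/n₂ = exp[−(E₁−E₂)/kT] = exp(−(-0.069 eV)/(0.12322 eV)) = exp(0.55997) = 1.75.

1.75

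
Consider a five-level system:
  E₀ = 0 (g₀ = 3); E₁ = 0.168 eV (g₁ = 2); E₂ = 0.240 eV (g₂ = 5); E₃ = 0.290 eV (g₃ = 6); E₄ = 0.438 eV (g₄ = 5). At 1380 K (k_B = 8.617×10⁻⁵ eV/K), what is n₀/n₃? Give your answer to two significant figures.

5.7

k_BT = 8.617×10⁻⁵ × 1380 K = 0.1189 eV.
n₀/n₃ = (g₀/g₃) exp[−(E₀−E₃)/kT] = (3/6) × exp(−(-0.290 eV)/(0.1189 eV)) = (3/6) × exp(2.439) = 5.7.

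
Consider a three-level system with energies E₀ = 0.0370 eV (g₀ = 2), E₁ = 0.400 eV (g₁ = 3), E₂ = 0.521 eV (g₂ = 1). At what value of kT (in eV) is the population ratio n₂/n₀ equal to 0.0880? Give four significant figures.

0.2786 eV

n₂/n₀ = (g₂/g₀) exp[−(E₂−E₀)/kT] = 0.0880.
⇒ (E₂−E₀)/kT = ln((1/2)/0.0880) = ln(5.68182) = 1.73727.
kT = 0.4840 eV / 1.73727 = 0.2786 eV.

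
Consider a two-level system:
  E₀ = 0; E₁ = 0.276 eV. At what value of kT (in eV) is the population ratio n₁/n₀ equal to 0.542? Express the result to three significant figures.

0.451 eV

n₁/n₀ = exp[−(E₁−E₀)/kT] = 0.542.
⇒ (E₁−E₀)/kT = ln(1/0.542) = ln(1.8450) = 0.61248.
kT = 0.276 eV / 0.61248 = 0.451 eV.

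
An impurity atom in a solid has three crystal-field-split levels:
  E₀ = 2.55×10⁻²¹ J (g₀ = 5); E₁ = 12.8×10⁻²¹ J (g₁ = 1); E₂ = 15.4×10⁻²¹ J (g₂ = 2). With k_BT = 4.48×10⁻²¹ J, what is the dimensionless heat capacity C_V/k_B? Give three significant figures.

Eᵢ/kT = 0.56920, 2.8571, 3.4375.
Z = Σ gᵢe^(−Eᵢ/kT) = 5·e^(−0.56920) + 1·e^(−2.8571) + 2·e^(−3.4375) = 2.8299 + 0.057435 + 0.064290 = 2.9516.
⟨E⟩ = 3.0294, ⟨E²⟩ = 14.588.
C_V/k_B = (⟨E²⟩ − ⟨E⟩²)/(kT)² = (14.588 − 9.1773)/20.070 = 0.270.

0.270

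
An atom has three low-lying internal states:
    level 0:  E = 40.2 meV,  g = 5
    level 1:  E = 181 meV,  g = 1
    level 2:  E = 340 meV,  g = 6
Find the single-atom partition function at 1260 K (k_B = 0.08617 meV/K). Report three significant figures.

k_BT = 0.08617 × 1260 K = 108.57 meV.
Eᵢ/kT = 0.37027, 1.6671, 3.1316.
Z = Σ gᵢe^(−Eᵢ/kT) = 5·e^(−0.37027) + 1·e^(−1.6671) + 6·e^(−3.1316) = 3.4527 + 0.18879 + 0.26189 = 3.9034.

Z = 3.90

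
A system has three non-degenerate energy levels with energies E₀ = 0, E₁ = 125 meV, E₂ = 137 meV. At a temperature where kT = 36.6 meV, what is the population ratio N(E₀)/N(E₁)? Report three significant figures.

n₀/n₁ = exp[−(E₀−E₁)/kT] = exp(−(-125 meV)/(36.6 meV)) = exp(3.4153) = 30.4.

30.4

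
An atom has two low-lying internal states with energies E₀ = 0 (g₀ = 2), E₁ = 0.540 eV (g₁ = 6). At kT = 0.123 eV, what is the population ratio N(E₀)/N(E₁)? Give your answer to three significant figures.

26.9

n₀/n₁ = (g₀/g₁) exp[−(E₀−E₁)/kT] = (2/6) × exp(−(-0.540 eV)/(0.123 eV)) = (2/6) × exp(4.3902) = 26.9.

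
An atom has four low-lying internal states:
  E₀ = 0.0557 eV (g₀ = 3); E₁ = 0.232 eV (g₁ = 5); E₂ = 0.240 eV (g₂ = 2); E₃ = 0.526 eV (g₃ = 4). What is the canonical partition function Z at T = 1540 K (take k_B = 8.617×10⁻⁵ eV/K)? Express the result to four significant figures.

k_BT = 8.617×10⁻⁵ × 1540 K = 0.132702 eV.
Eᵢ/kT = 0.419737, 1.74828, 1.80856, 3.96377.
Z = Σ gᵢe^(−Eᵢ/kT) = 3·e^(−0.419737) + 5·e^(−1.74828) + 2·e^(−1.80856) + 4·e^(−3.96377) = 1.97166 + 0.870365 + 0.327780 + 0.0759655 = 3.24577.

Z = 3.246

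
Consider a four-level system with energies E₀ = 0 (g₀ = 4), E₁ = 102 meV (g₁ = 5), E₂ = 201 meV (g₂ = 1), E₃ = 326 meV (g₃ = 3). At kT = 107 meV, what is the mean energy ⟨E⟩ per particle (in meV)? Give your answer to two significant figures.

44 meV

Eᵢ/kT = 0, 0.9533, 1.879, 3.047.
Z = Σ gᵢe^(−Eᵢ/kT) = 4·e^(−0) + 5·e^(−0.9533) + 1·e^(−1.879) + 3·e^(−3.047) = 4.000 + 1.927 + 0.1527 + 0.1425 = 6.222.
⟨E⟩ = Σ Eᵢ gᵢe^(−Eᵢ/kT) / Z = (0·4.000 + 102·1.927 + 201·0.1527 + 326·0.1425) / 6.222 = 44 meV.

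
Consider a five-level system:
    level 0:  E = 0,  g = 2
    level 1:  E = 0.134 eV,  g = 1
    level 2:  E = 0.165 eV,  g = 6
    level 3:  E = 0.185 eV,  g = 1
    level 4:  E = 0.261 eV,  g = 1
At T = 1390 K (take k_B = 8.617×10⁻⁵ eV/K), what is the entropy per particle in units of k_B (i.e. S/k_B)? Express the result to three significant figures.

2.15

k_BT = 8.617×10⁻⁵ × 1390 K = 0.11978 eV.
Eᵢ/kT = 0, 1.1187, 1.3775, 1.5445, 2.1790.
Z = Σ gᵢe^(−Eᵢ/kT) = 2·e^(−0) + 1·e^(−1.1187) + 6·e^(−1.3775) + 1·e^(−1.5445) + 1·e^(−2.1790) = 2.0000 + 0.32670 + 1.5132 + 0.21342 + 0.11315 = 4.1665.
⟨E⟩ = Σ EᵢPᵢ = 0.086996 eV.
S/k_B = ln Z + ⟨E⟩/kT = ln(4.1665) + 0.086996/0.11978 = 1.4271 + 0.72630 = 2.15.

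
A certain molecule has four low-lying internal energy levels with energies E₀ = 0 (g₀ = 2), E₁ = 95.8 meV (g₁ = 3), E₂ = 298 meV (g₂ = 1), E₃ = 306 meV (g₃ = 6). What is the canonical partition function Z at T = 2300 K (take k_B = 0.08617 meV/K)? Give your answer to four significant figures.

Z = 5.354

k_BT = 0.08617 × 2300 K = 198.191 meV.
Eᵢ/kT = 0, 0.483372, 1.50360, 1.54397.
Z = Σ gᵢe^(−Eᵢ/kT) = 2·e^(−0) + 3·e^(−0.483372) + 1·e^(−1.50360) + 6·e^(−1.54397) = 2.00000 + 1.85010 + 0.222328 + 1.28119 = 5.35362.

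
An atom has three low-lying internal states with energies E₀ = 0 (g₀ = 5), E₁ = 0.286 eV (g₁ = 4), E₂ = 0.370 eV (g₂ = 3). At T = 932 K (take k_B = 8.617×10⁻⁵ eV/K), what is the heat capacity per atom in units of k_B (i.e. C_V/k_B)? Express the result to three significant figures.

0.393

k_BT = 8.617×10⁻⁵ × 932 K = 0.080310 eV.
Eᵢ/kT = 0, 3.5612, 4.6071.
Z = Σ gᵢe^(−Eᵢ/kT) = 5·e^(−0) + 4·e^(−3.5612) + 3·e^(−4.6071) = 5.0000 + 0.11362 + 0.029942 = 5.1436.
⟨E⟩ = 0.0084715 eV, ⟨E²⟩ = 0.0026038 eV².
C_V/k_B = (⟨E²⟩ − ⟨E⟩²)/(kT)² = (0.0026038 − 0.000071766)/0.0064497 = 0.393.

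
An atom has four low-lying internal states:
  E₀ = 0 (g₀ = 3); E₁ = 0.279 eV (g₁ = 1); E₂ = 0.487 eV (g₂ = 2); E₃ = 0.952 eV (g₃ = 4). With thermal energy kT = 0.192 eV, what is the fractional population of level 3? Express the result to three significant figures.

0.00822

Eᵢ/kT = 0, 1.4531, 2.5365, 4.9583.
Z = Σ gᵢe^(−Eᵢ/kT) = 3·e^(−0) + 1·e^(−1.4531) + 2·e^(−2.5365) + 4·e^(−4.9583) = 3.0000 + 0.23384 + 0.15829 + 0.028099 = 3.4202.
P₃ = g₃ e^(−E₃/kT) / Z = 0.028099/3.4202 = 0.00822.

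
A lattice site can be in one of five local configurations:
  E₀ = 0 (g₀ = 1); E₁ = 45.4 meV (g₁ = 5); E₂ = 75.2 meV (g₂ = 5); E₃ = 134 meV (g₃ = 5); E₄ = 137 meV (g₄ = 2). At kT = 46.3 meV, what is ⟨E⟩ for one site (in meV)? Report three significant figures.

49.6 meV

Eᵢ/kT = 0, 0.98056, 1.6242, 2.8942, 2.9590.
Z = Σ gᵢe^(−Eᵢ/kT) = 1·e^(−0) + 5·e^(−0.98056) + 5·e^(−1.6242) + 5·e^(−2.8942) + 2·e^(−2.9590) = 1.0000 + 1.8755 + 0.98535 + 0.27672 + 0.10374 = 4.2413.
⟨E⟩ = Σ Eᵢ gᵢe^(−Eᵢ/kT) / Z = (0·1.0000 + 45.4·1.8755 + 75.2·0.98535 + 134·0.27672 + 137·0.10374) / 4.2413 = 49.6 meV.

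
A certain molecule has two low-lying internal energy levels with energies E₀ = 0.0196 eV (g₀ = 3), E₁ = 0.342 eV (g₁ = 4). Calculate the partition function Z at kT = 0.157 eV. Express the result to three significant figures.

Z = 3.10

Eᵢ/kT = 0.12484, 2.1783.
Z = Σ gᵢe^(−Eᵢ/kT) = 3·e^(−0.12484) + 4·e^(−2.1783) = 2.6479 + 0.45294 = 3.1008.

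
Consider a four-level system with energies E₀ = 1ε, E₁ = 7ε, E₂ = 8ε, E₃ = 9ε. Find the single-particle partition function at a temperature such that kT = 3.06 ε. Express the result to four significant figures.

Eᵢ/kT = 0.326797, 2.28758, 2.61438, 2.94118.
Z = Σ e^(−Eᵢ/kT) = e^(−0.326797) + e^(−2.28758) + e^(−2.61438) + e^(−2.94118) = 0.721230 + 0.101512 + 0.0732132 + 0.0528034 = 0.948759.

Z = 0.9488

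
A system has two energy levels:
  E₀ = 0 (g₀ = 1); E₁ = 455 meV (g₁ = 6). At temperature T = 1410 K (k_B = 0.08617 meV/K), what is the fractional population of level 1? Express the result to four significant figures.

k_BT = 0.08617 × 1410 K = 121.500 meV.
Eᵢ/kT = 0, 3.74486.
Z = Σ gᵢe^(−Eᵢ/kT) = 1·e^(−0) + 6·e^(−3.74486) = 1.00000 + 0.141834 = 1.14183.
P₁ = g₁ e^(−E₁/kT) / Z = 0.141834/1.14183 = 0.1242.

0.1242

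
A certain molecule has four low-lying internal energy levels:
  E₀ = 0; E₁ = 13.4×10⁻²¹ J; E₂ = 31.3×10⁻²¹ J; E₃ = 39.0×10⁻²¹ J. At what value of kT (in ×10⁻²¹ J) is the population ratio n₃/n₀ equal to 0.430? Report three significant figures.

46.2 ×10⁻²¹ J

n₃/n₀ = exp[−(E₃−E₀)/kT] = 0.430.
⇒ (E₃−E₀)/kT = ln(1/0.430) = ln(2.3256) = 0.84398.
kT = 39.0 ×10⁻²¹ J / 0.84398 = 46.2 ×10⁻²¹ J.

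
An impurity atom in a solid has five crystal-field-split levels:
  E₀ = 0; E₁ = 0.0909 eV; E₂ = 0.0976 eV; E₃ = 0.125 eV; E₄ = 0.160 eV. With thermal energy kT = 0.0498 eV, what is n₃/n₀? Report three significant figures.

n₃/n₀ = exp[−(E₃−E₀)/kT] = exp(−(0.125 eV)/(0.0498 eV)) = exp(-2.5100) = 0.0813.

0.0813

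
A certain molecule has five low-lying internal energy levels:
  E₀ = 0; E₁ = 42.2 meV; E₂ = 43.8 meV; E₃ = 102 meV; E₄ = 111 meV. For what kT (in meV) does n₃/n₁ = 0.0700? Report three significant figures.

22.5 meV

n₃/n₁ = exp[−(E₃−E₁)/kT] = 0.0700.
⇒ (E₃−E₁)/kT = ln(1/0.0700) = ln(14.286) = 2.6593.
kT = 59.8 meV / 2.6593 = 22.5 meV.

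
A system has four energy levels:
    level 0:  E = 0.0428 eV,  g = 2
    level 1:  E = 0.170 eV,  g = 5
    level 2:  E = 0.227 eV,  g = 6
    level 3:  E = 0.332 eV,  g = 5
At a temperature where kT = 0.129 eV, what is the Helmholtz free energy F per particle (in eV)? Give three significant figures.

Eᵢ/kT = 0.33178, 1.3178, 1.7597, 2.5736.
Z = Σ gᵢe^(−Eᵢ/kT) = 2·e^(−0.33178) + 5·e^(−1.3178) + 6·e^(−1.7597) + 5·e^(−2.5736) = 1.4353 + 1.3386 + 1.0326 + 0.38130 = 4.1878.
F = −kT ln Z = −0.129 × ln(4.1878) = −0.129 × 1.4322 = -0.185 eV.

-0.185 eV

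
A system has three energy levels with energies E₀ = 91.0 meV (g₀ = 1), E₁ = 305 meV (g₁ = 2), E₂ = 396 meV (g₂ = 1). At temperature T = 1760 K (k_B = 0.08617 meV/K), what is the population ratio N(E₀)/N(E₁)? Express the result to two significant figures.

k_BT = 0.08617 × 1760 K = 151.7 meV.
n₀/n₁ = (g₀/g₁) exp[−(E₀−E₁)/kT] = (1/2) × exp(−(-214.0 meV)/(151.7 meV)) = (1/2) × exp(1.411) = 2.1.

2.1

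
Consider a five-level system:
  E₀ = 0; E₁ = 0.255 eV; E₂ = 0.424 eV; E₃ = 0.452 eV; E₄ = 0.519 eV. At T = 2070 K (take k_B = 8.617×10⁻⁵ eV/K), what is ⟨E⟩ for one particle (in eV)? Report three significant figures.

0.112 eV

k_BT = 8.617×10⁻⁵ × 2070 K = 0.17837 eV.
Eᵢ/kT = 0, 1.4296, 2.3771, 2.5341, 2.9097.
Z = Σ e^(−Eᵢ/kT) = e^(−0) + e^(−1.4296) + e^(−2.3771) + e^(−2.5341) + e^(−2.9097) = 1.0000 + 0.23940 + 0.092819 + 0.079333 + 0.054492 = 1.4660.
⟨E⟩ = Σ Eᵢ e^(−Eᵢ/kT) / Z = (0·1.0000 + 0.255·0.23940 + 0.424·0.092819 + 0.452·0.079333 + 0.519·0.054492) / 1.4660 = 0.112 eV.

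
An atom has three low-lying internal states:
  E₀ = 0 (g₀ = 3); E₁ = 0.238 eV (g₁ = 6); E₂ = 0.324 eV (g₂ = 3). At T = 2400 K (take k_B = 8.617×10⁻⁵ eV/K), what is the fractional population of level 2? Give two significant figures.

k_BT = 8.617×10⁻⁵ × 2400 K = 0.2068 eV.
Eᵢ/kT = 0, 1.151, 1.567.
Z = Σ gᵢe^(−Eᵢ/kT) = 3·e^(−0) + 6·e^(−1.151) + 3·e^(−1.567) = 3.000 + 1.898 + 0.6260 = 5.524.
P₂ = g₂ e^(−E₂/kT) / Z = 0.6260/5.524 = 0.11.

0.11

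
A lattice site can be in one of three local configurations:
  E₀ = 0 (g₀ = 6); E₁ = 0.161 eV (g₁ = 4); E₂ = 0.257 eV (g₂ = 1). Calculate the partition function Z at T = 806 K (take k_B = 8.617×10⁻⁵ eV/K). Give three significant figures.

Z = 6.42

k_BT = 8.617×10⁻⁵ × 806 K = 0.069453 eV.
Eᵢ/kT = 0, 2.3181, 3.7003.
Z = Σ gᵢe^(−Eᵢ/kT) = 6·e^(−0) + 4·e^(−2.3181) + 1·e^(−3.7003) = 6.0000 + 0.39384 + 0.024716 = 6.4186.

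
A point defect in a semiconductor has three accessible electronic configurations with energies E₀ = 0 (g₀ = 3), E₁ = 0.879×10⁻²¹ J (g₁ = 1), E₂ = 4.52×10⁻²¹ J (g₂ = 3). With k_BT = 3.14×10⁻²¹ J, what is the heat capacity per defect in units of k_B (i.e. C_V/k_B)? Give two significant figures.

Eᵢ/kT = 0, 0.2799, 1.439.
Z = Σ gᵢe^(−Eᵢ/kT) = 3·e^(−0) + 1·e^(−0.2799) + 3·e^(−1.439) = 3.000 + 0.7559 + 0.7115 = 4.467.
⟨E⟩ = 0.8687, ⟨E²⟩ = 3.385.
C_V/k_B = (⟨E²⟩ − ⟨E⟩²)/(kT)² = (3.385 − 0.7546)/9.860 = 0.27.

0.27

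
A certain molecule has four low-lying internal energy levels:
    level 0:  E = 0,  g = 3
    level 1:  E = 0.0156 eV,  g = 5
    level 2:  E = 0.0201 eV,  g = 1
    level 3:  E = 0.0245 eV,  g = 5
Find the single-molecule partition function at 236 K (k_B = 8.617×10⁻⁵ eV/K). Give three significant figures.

k_BT = 8.617×10⁻⁵ × 236 K = 0.020336 eV.
Eᵢ/kT = 0, 0.76711, 0.98839, 1.2048.
Z = Σ gᵢe^(−Eᵢ/kT) = 3·e^(−0) + 5·e^(−0.76711) + 1·e^(−0.98839) + 5·e^(−1.2048) = 3.0000 + 2.3218 + 0.37218 + 1.4988 = 7.1928.

Z = 7.19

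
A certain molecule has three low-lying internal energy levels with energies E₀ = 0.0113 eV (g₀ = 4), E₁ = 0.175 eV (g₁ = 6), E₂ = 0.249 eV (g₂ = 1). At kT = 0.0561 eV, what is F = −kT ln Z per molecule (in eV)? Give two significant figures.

-0.071 eV

Eᵢ/kT = 0.2014, 3.119, 4.439.
Z = Σ gᵢe^(−Eᵢ/kT) = 4·e^(−0.2014) + 6·e^(−3.119) + 1·e^(−4.439) = 3.270 + 0.2652 + 0.01181 = 3.547.
F = −kT ln Z = −0.0561 × ln(3.547) = −0.0561 × 1.266 = -0.071 eV.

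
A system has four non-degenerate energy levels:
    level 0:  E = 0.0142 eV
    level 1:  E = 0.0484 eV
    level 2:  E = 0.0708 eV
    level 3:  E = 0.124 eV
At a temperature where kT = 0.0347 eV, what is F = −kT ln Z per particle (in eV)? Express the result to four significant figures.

Eᵢ/kT = 0.409222, 1.39481, 2.04035, 3.57349.
Z = Σ e^(−Eᵢ/kT) = e^(−0.409222) + e^(−1.39481) + e^(−2.04035) + e^(−3.57349) = 0.664167 + 0.247880 + 0.129983 + 0.0280578 = 1.07009.
F = −kT ln Z = −0.0347 × ln(1.07009) = −0.0347 × 0.0677428 = -0.002351 eV.

-0.002351 eV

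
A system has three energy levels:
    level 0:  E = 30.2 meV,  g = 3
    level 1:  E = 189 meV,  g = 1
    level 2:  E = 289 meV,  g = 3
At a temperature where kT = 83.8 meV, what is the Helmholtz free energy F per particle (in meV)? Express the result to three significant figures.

-69.5 meV

Eᵢ/kT = 0.36038, 2.2554, 3.4487.
Z = Σ gᵢe^(−Eᵢ/kT) = 3·e^(−0.36038) + 1·e^(−2.2554) + 3·e^(−3.4487) = 2.0922 + 0.10483 + 0.095361 = 2.2924.
F = −kT ln Z = −83.8 × ln(2.2924) = −83.8 × 0.82960 = -69.5 meV.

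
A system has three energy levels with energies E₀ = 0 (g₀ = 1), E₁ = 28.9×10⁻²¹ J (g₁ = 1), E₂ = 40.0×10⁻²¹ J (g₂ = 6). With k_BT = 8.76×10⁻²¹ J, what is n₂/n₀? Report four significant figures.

n₂/n₀ = (g₂/g₀) exp[−(E₂−E₀)/kT] = (6/1) × exp(−(40.0 ×10⁻²¹ J)/(8.76 ×10⁻²¹ J)) = (6/1) × exp(-4.56621) = 0.06238.

0.06238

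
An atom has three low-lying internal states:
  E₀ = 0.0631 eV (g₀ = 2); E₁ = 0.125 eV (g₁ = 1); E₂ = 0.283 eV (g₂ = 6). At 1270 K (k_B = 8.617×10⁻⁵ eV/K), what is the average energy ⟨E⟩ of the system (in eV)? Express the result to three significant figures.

0.126 eV

k_BT = 8.617×10⁻⁵ × 1270 K = 0.10944 eV.
Eᵢ/kT = 0.57657, 1.1422, 2.5859.
Z = Σ gᵢe^(−Eᵢ/kT) = 2·e^(−0.57657) + 1·e^(−1.1422) + 6·e^(−2.5859) = 1.1236 + 0.31912 + 0.45197 = 1.8947.
⟨E⟩ = Σ Eᵢ gᵢe^(−Eᵢ/kT) / Z = (0.0631·1.1236 + 0.125·0.31912 + 0.283·0.45197) / 1.8947 = 0.126 eV.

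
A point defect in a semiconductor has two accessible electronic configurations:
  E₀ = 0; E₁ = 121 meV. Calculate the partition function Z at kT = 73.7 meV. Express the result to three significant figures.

Eᵢ/kT = 0, 1.6418.
Z = Σ e^(−Eᵢ/kT) = e^(−0) + e^(−1.6418) = 1.0000 + 0.19363 = 1.1936.

Z = 1.19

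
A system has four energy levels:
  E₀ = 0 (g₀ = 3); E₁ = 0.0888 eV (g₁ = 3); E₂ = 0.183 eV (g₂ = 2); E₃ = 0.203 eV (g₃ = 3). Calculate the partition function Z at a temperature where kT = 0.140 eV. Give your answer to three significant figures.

Eᵢ/kT = 0, 0.63429, 1.3071, 1.4500.
Z = Σ gᵢe^(−Eᵢ/kT) = 3·e^(−0) + 3·e^(−0.63429) + 2·e^(−1.3071) + 3·e^(−1.4500) = 3.0000 + 1.5909 + 0.54121 + 0.70371 = 5.8358.

Z = 5.84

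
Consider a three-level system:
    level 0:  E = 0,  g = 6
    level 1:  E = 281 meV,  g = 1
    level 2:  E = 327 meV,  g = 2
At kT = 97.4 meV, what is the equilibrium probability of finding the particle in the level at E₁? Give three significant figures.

Eᵢ/kT = 0, 2.8850, 3.3573.
Z = Σ gᵢe^(−Eᵢ/kT) = 6·e^(−0) + 1·e^(−2.8850) + 2·e^(−3.3573) = 6.0000 + 0.055855 + 0.069658 = 6.1255.
P₁ = g₁ e^(−E₁/kT) / Z = 0.055855/6.1255 = 0.00912.

0.00912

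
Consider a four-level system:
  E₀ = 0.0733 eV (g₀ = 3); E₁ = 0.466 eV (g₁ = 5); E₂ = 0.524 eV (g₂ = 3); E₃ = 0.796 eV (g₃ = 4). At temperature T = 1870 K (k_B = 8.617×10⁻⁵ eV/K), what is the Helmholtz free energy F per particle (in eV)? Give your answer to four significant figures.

k_BT = 8.617×10⁻⁵ × 1870 K = 0.161138 eV.
Eᵢ/kT = 0.454890, 2.89193, 3.25187, 4.93987.
Z = Σ gᵢe^(−Eᵢ/kT) = 3·e^(−0.454890) + 5·e^(−2.89193) + 3·e^(−3.25187) + 4·e^(−4.93987) = 1.90355 + 0.277345 + 0.116105 + 0.0286221 = 2.32562.
F = −kT ln Z = −0.161138 × ln(2.32562) = −0.161138 × 0.843987 = -0.1360 eV.

-0.1360 eV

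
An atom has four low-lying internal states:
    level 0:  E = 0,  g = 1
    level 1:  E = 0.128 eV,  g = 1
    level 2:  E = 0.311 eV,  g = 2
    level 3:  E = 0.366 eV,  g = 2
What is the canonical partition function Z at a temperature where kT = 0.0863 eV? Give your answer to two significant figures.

Eᵢ/kT = 0, 1.483, 3.604, 4.241.
Z = Σ gᵢe^(−Eᵢ/kT) = 1·e^(−0) + 1·e^(−1.483) + 2·e^(−3.604) + 2·e^(−4.241) = 1.000 + 0.2270 + 0.05443 + 0.02879 = 1.310.

Z = 1.3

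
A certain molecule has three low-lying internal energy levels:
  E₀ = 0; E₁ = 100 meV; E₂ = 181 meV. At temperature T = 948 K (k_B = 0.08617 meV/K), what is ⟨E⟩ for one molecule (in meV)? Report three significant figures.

35.0 meV

k_BT = 0.08617 × 948 K = 81.689 meV.
Eᵢ/kT = 0, 1.2242, 2.2157.
Z = Σ e^(−Eᵢ/kT) = e^(−0) + e^(−1.2242) + e^(−2.2157) = 1.0000 + 0.29399 + 0.10908 = 1.4031.
⟨E⟩ = Σ Eᵢ e^(−Eᵢ/kT) / Z = (0·1.0000 + 100·0.29399 + 181·0.10908) / 1.4031 = 35.0 meV.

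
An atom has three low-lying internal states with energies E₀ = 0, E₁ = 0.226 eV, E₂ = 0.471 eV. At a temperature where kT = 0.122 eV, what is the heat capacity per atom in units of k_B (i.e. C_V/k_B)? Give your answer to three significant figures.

Eᵢ/kT = 0, 1.8525, 3.8607.
Z = Σ e^(−Eᵢ/kT) = e^(−0) + e^(−1.8525) + e^(−3.8607) = 1.0000 + 0.15684 + 0.021053 = 1.1779.
⟨E⟩ = 0.038511 eV, ⟨E²⟩ = 0.010766 eV².
C_V/k_B = (⟨E²⟩ − ⟨E⟩²)/(kT)² = (0.010766 − 0.0014831)/0.014884 = 0.624.

0.624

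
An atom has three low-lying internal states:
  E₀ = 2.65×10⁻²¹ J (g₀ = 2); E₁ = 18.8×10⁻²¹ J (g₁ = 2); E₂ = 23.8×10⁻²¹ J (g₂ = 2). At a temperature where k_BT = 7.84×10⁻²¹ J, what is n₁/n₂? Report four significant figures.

n₁/n₂ = (g₁/g₂) exp[−(E₁−E₂)/kT] = (2/2) × exp(−(-5.0 ×10⁻²¹ J)/(7.84 ×10⁻²¹ J)) = (2/2) × exp(0.637755) = 1.892.

1.892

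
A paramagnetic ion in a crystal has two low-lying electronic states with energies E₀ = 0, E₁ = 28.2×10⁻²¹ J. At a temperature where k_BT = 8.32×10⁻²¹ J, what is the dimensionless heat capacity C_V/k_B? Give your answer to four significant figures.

0.3626

Eᵢ/kT = 0, 3.38942.
Z = Σ e^(−Eᵢ/kT) = e^(−0) + e^(−3.38942) = 1.00000 + 0.0337282 = 1.03373.
⟨E⟩ = 0.920100, ⟨E²⟩ = 25.9468.
C_V/k_B = (⟨E²⟩ − ⟨E⟩²)/(kT)² = (25.9468 − 0.846584)/69.2224 = 0.3626.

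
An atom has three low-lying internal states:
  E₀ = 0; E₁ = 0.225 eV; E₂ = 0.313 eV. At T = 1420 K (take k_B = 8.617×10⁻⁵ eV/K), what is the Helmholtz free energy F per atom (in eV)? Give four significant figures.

k_BT = 8.617×10⁻⁵ × 1420 K = 0.122361 eV.
Eᵢ/kT = 0, 1.83882, 2.55800.
Z = Σ e^(−Eᵢ/kT) = e^(−0) + e^(−1.83882) + e^(−2.55800) = 1.00000 + 0.159005 + 0.0774595 = 1.23646.
F = −kT ln Z = −0.122361 × ln(1.23646) = −0.122361 × 0.212252 = -0.02597 eV.

-0.02597 eV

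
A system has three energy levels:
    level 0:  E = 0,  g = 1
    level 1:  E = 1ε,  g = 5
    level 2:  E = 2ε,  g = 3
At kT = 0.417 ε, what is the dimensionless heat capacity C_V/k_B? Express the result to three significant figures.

Eᵢ/kT = 0, 2.3981, 4.7962.
Z = Σ gᵢe^(−Eᵢ/kT) = 1·e^(−0) + 5·e^(−2.3981) + 3·e^(−4.7962) = 1.0000 + 0.45445 + 0.024783 = 1.4792.
⟨E⟩ = 0.34074 ε, ⟨E²⟩ = 0.37424 ε².
C_V/k_B = (⟨E²⟩ − ⟨E⟩²)/(kT)² = (0.37424 − 0.11610)/0.17389 = 1.48.

1.48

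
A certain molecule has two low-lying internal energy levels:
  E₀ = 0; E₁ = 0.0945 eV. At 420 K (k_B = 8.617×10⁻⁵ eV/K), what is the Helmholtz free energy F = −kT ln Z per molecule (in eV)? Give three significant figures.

k_BT = 8.617×10⁻⁵ × 420 K = 0.036191 eV.
Eᵢ/kT = 0, 2.6111.
Z = Σ e^(−Eᵢ/kT) = e^(−0) + e^(−2.6111) = 1.0000 + 0.073454 = 1.0735.
F = −kT ln Z = −0.036191 × ln(1.0735) = −0.036191 × 0.070924 = -0.00257 eV.

-0.00257 eV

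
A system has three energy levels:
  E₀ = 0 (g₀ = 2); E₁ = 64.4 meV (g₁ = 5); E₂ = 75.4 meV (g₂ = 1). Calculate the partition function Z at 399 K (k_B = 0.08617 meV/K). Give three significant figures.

Z = 2.88

k_BT = 0.08617 × 399 K = 34.382 meV.
Eᵢ/kT = 0, 1.8731, 2.1930.
Z = Σ gᵢe^(−Eᵢ/kT) = 2·e^(−0) + 5·e^(−1.8731) + 1·e^(−2.1930) = 2.0000 + 0.76823 + 0.11158 = 2.8798.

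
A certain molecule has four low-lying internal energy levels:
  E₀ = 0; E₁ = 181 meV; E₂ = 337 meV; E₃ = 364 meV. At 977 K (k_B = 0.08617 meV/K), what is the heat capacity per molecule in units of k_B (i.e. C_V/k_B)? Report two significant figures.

0.83

k_BT = 0.08617 × 977 K = 84.19 meV.
Eᵢ/kT = 0, 2.150, 4.003, 4.324.
Z = Σ e^(−Eᵢ/kT) = e^(−0) + e^(−2.150) + e^(−4.003) + e^(−4.324) = 1.000 + 0.1165 + 0.01826 + 0.01325 = 1.148.
⟨E⟩ = 27.93 meV, ⟨E²⟩ = 6660 meV².
C_V/k_B = (⟨E²⟩ − ⟨E⟩²)/(kT)² = (6660 − 780.1)/7088 = 0.83.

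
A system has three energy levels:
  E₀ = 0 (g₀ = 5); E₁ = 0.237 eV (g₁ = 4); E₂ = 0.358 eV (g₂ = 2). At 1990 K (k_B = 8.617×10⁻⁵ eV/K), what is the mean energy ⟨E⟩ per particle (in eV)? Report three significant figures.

0.0523 eV

k_BT = 8.617×10⁻⁵ × 1990 K = 0.17148 eV.
Eᵢ/kT = 0, 1.3821, 2.0877.
Z = Σ gᵢe^(−Eᵢ/kT) = 5·e^(−0) + 4·e^(−1.3821) + 2·e^(−2.0877) = 5.0000 + 1.0042 + 0.24794 = 6.2521.
⟨E⟩ = Σ Eᵢ gᵢe^(−Eᵢ/kT) / Z = (0·5.0000 + 0.237·1.0042 + 0.358·0.24794) / 6.2521 = 0.0523 eV.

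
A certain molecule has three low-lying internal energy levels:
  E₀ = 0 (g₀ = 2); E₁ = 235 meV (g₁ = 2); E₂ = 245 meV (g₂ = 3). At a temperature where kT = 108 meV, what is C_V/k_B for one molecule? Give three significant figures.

Eᵢ/kT = 0, 2.1759, 2.2685.
Z = Σ gᵢe^(−Eᵢ/kT) = 2·e^(−0) + 2·e^(−2.1759) + 3·e^(−2.2685) = 2.0000 + 0.22701 + 0.31040 = 2.5374.
⟨E⟩ = 50.995 meV, ⟨E²⟩ = 12284 meV².
C_V/k_B = (⟨E²⟩ − ⟨E⟩²)/(kT)² = (12284 − 2600.5)/11664 = 0.830.

0.830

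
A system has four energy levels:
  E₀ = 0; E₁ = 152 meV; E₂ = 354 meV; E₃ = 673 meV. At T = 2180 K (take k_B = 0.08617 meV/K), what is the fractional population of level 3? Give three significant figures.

0.0171

k_BT = 0.08617 × 2180 K = 187.85 meV.
Eᵢ/kT = 0, 0.80916, 1.8845, 3.5826.
Z = Σ e^(−Eᵢ/kT) = e^(−0) + e^(−0.80916) + e^(−1.8845) + e^(−3.5826) = 1.0000 + 0.44523 + 0.15190 + 0.027803 = 1.6249.
P₃ = e^(−E₃/kT) / Z = 0.027803/1.6249 = 0.0171.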